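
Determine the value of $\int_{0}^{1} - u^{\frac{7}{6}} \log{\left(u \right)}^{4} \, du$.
$- \frac{186624}{371293}$

Consider the simpler parametrised integral
$$J(a) = \int_{0}^{1} - u^{a} \, du = - \frac{1}{a + 1}.$$

Differentiating under the integral sign brings down a factor of $\ln u$:
$$\frac{dJ}{da} = \int_{0}^{1} - u^{a} \log{\left(u \right)} \, du = \frac{1}{\left(a + 1\right)^{2}}.$$

Repeating $4$ times in total — each differentiation brings down another $\ln u$ — gives
$$\frac{d^{4}J}{da^{4}} = \int_{0}^{1} - u^{a} \log{\left(u \right)}^{4} \, du = - \frac{24}{\left(a + 1\right)^{5}},$$
and the integrand here is exactly the target integrand, so $I = - \frac{24}{\left(a + 1\right)^{5}}$.

Setting $a = \frac{7}{6}$:
$$I = - \frac{186624}{371293}.$$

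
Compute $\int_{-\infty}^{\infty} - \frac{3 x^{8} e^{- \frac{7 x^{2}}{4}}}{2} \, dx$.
$- \frac{720 \sqrt{7} \sqrt{\pi}}{2401}$

Begin with the known integral
$$J(a) = \int_{-\infty}^{\infty} - \frac{3 e^{- a x^{2}}}{2} \, dx = - \frac{3 \sqrt{\pi}}{2 \sqrt{a}}.$$

Differentiating under the integral sign brings down a factor of $(-x^2)$:
$$\frac{dJ}{da} = \int_{-\infty}^{\infty} \frac{3 x^{2} e^{- a x^{2}}}{2} \, dx = \frac{3 \sqrt{\pi}}{4 a^{\frac{3}{2}}}.$$

Repeating $4$ times in total — each differentiation brings down another $(-x^2)$ — gives
$$\frac{d^{4}J}{da^{4}} = \int_{-\infty}^{\infty} - \frac{3 x^{8} e^{- a x^{2}}}{2} \, dx = - \frac{315 \sqrt{\pi}}{32 a^{\frac{9}{2}}},$$
and the integrand here is exactly the target integrand, so $I = - \frac{315 \sqrt{\pi}}{32 a^{\frac{9}{2}}}$.

Setting $a = \frac{7}{4}$:
$$I = - \frac{720 \sqrt{7} \sqrt{\pi}}{2401}.$$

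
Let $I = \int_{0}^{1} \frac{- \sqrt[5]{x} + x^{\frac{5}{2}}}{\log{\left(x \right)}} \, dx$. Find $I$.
$\log{\left(\frac{35}{12} \right)}$

Introduce a parameter $a$ in the exponent: let $I(a) = \int_{0}^{1} \frac{- \sqrt[5]{x} + x^{a}}{\log{\left(x \right)}} \, dx$.

Since $\dfrac{\partial}{\partial a}\,x^{a} = x^{a} \ln x$, the $\ln x$ in the denominator cancels and
$$\frac{dI}{da} = \int_{0}^{1} x^{a} \, dx = \left[\frac{x^{a+1}}{a+1}\right]_0^1 = \frac{1}{a + 1}.$$

Integrating with respect to $a$ gives $I(a) = \log{\left(\frac{5 a}{6} + \frac{5}{6} \right)} + C$.

At $a = \frac{1}{5}$ the integrand is identically $0$, so $I(\frac{1}{5}) = 0$. The closed form gives $0$, hence $C = 0$.

Setting $a = \frac{5}{2}$:
$$I = \log{\left(\frac{35}{12} \right)}.$$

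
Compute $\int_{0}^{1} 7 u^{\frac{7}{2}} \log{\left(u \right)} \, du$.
$- \frac{28}{81}$

Start from the elementary integral
$$J(a) = \int_{0}^{1} 7 u^{a} \, du = \frac{7}{a + 1}.$$

Differentiating under the integral sign brings down a factor of $\ln u$:
$$\frac{dJ}{da} = \int_{0}^{1} 7 u^{a} \log{\left(u \right)} \, du = - \frac{7}{\left(a + 1\right)^{2}}.$$

The integral on the left is $I$, so $I = - \frac{7}{\left(a + 1\right)^{2}}$.

Setting $a = \frac{7}{2}$:
$$I = - \frac{28}{81}.$$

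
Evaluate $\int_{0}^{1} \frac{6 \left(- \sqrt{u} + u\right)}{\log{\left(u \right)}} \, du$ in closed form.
$\log{\left(\frac{4096}{729} \right)}$

Consider the one-parameter family: let $I(a) = \int_{0}^{1} \frac{6 \left(u - u^{a}\right)}{\log{\left(u \right)}} \, du$.

Since $\dfrac{\partial}{\partial a}\,u^{a} = u^{a} \ln u$, the $\ln u$ in the denominator cancels and
$$\frac{dI}{da} = \int_{0}^{1} -6 u^{a} \, du = -6 \left[\frac{u^{a+1}}{a+1}\right]_0^1 = - \frac{6}{a + 1}.$$

Integrating with respect to $a$ gives $I(a) = \log{\left(\frac{64}{\left(a + 1\right)^{6}} \right)} + C$.

At $a = 1$ the integrand is identically $0$, so $I(1) = 0$. The closed form gives $0$, hence $C = 0$.

Setting $a = \frac{1}{2}$:
$$I = \log{\left(\frac{4096}{729} \right)}.$$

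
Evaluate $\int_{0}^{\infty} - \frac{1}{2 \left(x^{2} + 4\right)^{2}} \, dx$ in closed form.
$- \frac{\pi}{64}$

Start from the standard arctangent integral
$$J(a) = \int_{0}^{\infty} - \frac{1}{2 \left(a^{2} + x^{2}\right)} \, dx = - \frac{\pi}{4 a}.$$

Differentiating under the integral sign with respect to $a$,
$$\frac{dJ}{da} = \int_{0}^{\infty} \frac{a}{\left(a^{2} + x^{2}\right)^{2}} \, dx = \frac{\pi}{4 a^{2}},$$
so $\int_{0}^{\infty} - \frac{1}{2 \left(a^{2} + x^{2}\right)^{2}} \, dx = - \frac{\pi}{8 a^{3}}$.

Setting $a = 2$:
$$I = - \frac{\pi}{64}.$$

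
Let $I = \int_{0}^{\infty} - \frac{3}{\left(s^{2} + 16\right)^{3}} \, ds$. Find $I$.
$- \frac{9 \pi}{16384}$

Begin with the known result
$$J(a) = \int_{0}^{\infty} - \frac{3}{a^{2} + s^{2}} \, ds = - \frac{3 \pi}{2 a}.$$

Differentiating under the integral sign with respect to $a$,
$$\frac{dJ}{da} = \int_{0}^{\infty} \frac{6 a}{\left(a^{2} + s^{2}\right)^{2}} \, ds = \frac{3 \pi}{2 a^{2}},$$
so $\int_{0}^{\infty} - \frac{3}{\left(a^{2} + s^{2}\right)^{2}} \, ds = - \frac{3 \pi}{4 a^{3}}$.

Repeating — each differentiation of $1/(s^2+a^2)^j$ produces $-2ja/(s^2+a^2)^{j+1}$ — and dividing through by $-2ja$ at each step yields, after $2$ differentiations in total,
$$\int_{0}^{\infty} - \frac{3}{\left(a^{2} + s^{2}\right)^{3}} \, ds = - \frac{9 \pi}{16 a^{5}}.$$

Setting $a = 4$:
$$I = - \frac{9 \pi}{16384}.$$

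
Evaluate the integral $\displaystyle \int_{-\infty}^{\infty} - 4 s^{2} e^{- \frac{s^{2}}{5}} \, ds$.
$- 10 \sqrt{5} \sqrt{\pi}$

Start from the elementary integral
$$J(a) = \int_{-\infty}^{\infty} - 4 e^{- a s^{2}} \, ds = - \frac{4 \sqrt{\pi}}{\sqrt{a}}.$$

Differentiating under the integral sign brings down a factor of $(-s^2)$:
$$\frac{dJ}{da} = \int_{-\infty}^{\infty} 4 s^{2} e^{- a s^{2}} \, ds = \frac{2 \sqrt{\pi}}{a^{\frac{3}{2}}}.$$

The integral on the left is $-I$, so $I = - \frac{2 \sqrt{\pi}}{a^{\frac{3}{2}}}$.

Setting $a = \frac{1}{5}$:
$$I = - 10 \sqrt{5} \sqrt{\pi}.$$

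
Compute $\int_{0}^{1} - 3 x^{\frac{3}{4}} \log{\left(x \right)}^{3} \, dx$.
$\frac{4608}{2401}$

Start from the elementary integral
$$J(a) = \int_{0}^{1} - 3 x^{a} \, dx = - \frac{3}{a + 1}.$$

Differentiating under the integral sign brings down a factor of $\ln x$:
$$\frac{dJ}{da} = \int_{0}^{1} - 3 x^{a} \log{\left(x \right)} \, dx = \frac{3}{\left(a + 1\right)^{2}}.$$

Repeating $3$ times in total — each differentiation brings down another $\ln x$ — gives
$$\frac{d^{3}J}{da^{3}} = \int_{0}^{1} - 3 x^{a} \log{\left(x \right)}^{3} \, dx = \frac{18}{\left(a + 1\right)^{4}},$$
and the integrand here is exactly the target integrand, so $I = \frac{18}{\left(a + 1\right)^{4}}$.

Setting $a = \frac{3}{4}$:
$$I = \frac{4608}{2401}.$$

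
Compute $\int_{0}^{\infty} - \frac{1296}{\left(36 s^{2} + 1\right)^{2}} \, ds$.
$- 54 \pi$

Begin with the known result
$$J(a) = \int_{0}^{\infty} - \frac{1}{a^{2} + s^{2}} \, ds = - \frac{\pi}{2 a}.$$

Differentiating under the integral sign with respect to $a$,
$$\frac{dJ}{da} = \int_{0}^{\infty} \frac{2 a}{\left(a^{2} + s^{2}\right)^{2}} \, ds = \frac{\pi}{2 a^{2}},$$
so $\int_{0}^{\infty} - \frac{1}{\left(a^{2} + s^{2}\right)^{2}} \, ds = - \frac{\pi}{4 a^{3}}$.

Setting $a = \frac{1}{6}$:
$$I = - 54 \pi.$$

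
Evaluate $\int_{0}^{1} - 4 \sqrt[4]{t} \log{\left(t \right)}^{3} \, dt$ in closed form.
$\frac{6144}{625}$

Start from the elementary integral
$$J(a) = \int_{0}^{1} - 4 t^{a} \, dt = - \frac{4}{a + 1}.$$

Differentiating under the integral sign brings down a factor of $\ln t$:
$$\frac{dJ}{da} = \int_{0}^{1} - 4 t^{a} \log{\left(t \right)} \, dt = \frac{4}{\left(a + 1\right)^{2}}.$$

Repeating $3$ times in total — each differentiation brings down another $\ln t$ — gives
$$\frac{d^{3}J}{da^{3}} = \int_{0}^{1} - 4 t^{a} \log{\left(t \right)}^{3} \, dt = \frac{24}{\left(a + 1\right)^{4}},$$
and the integrand here is exactly the target integrand, so $I = \frac{24}{\left(a + 1\right)^{4}}$.

Setting $a = \frac{1}{4}$:
$$I = \frac{6144}{625}.$$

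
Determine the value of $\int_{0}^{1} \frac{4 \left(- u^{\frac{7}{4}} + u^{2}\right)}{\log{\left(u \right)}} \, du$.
$\log{\left(\frac{20736}{14641} \right)}$

Consider the one-parameter family: let $I(a) = \int_{0}^{1} \frac{4 \left(- u^{\frac{7}{4}} + u^{a}\right)}{\log{\left(u \right)}} \, du$.

Since $\dfrac{\partial}{\partial a}\,u^{a} = u^{a} \ln u$, the $\ln u$ in the denominator cancels and
$$\frac{dI}{da} = \int_{0}^{1} 4 u^{a} \, du = 4 \left[\frac{u^{a+1}}{a+1}\right]_0^1 = \frac{4}{a + 1}.$$

Integrating with respect to $a$ gives $I(a) = \log{\left(\frac{256 \left(a + 1\right)^{4}}{14641} \right)} + C$.

At $a = \frac{7}{4}$ the integrand is identically $0$, so $I(\frac{7}{4}) = 0$. The closed form gives $0$, hence $C = 0$.

Setting $a = 2$:
$$I = \log{\left(\frac{20736}{14641} \right)}.$$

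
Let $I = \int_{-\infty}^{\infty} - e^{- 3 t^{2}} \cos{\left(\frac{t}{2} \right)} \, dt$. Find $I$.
$- \frac{\sqrt{3} \sqrt{\pi}}{3 e^{\frac{1}{48}}}$

Treat the cosine frequency as a parameter and define $I(b) = \int_{-\infty}^{\infty} - e^{- 3 t^{2}} \cos{\left(b t \right)} \, dt$.

Differentiating under the integral sign,
$$I'(b) = \int_{-\infty}^{\infty} t e^{- 3 t^{2}} \sin{\left(b t \right)} \, dt.$$

Integrate $\int_{-\infty}^{\infty} t \sin(b t)\, e^{- 3 t^{2}}\, dt$ by parts with $u = \sin(b t)$ and $dv = t\, e^{- 3 t^{2}}\, dt$, giving $v = - \frac{e^{- 3 t^{2}}}{6}$. The boundary term vanishes and
$$\int_{-\infty}^{\infty} t \sin(b t)\, e^{- 3 t^{2}}\, dt = \frac{b}{6} \int_{-\infty}^{\infty} \cos(b t)\, e^{- 3 t^{2}}\, dt,$$
so $I'(b) = - \frac{b}{6}\, I(b)$.

This is a separable first-order ODE; solving with the initial condition $I(0) = \int_{-\infty}^{\infty} - e^{- 3 t^{2}}\,dt = - \frac{\sqrt{3} \sqrt{\pi}}{3}$ gives
$$I(b) = - \frac{\sqrt{3} \sqrt{\pi} e^{- \frac{b^{2}}{12}}}{3}.$$

Setting $b = \frac{1}{2}$:
$$I = - \frac{\sqrt{3} \sqrt{\pi}}{3 e^{\frac{1}{48}}}.$$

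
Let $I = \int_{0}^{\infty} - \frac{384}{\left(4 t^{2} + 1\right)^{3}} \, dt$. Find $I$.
$- 36 \pi$

Recall the elementary integral
$$J(a) = \int_{0}^{\infty} - \frac{6}{a^{2} + t^{2}} \, dt = - \frac{3 \pi}{a}.$$

Differentiating under the integral sign with respect to $a$,
$$\frac{dJ}{da} = \int_{0}^{\infty} \frac{12 a}{\left(a^{2} + t^{2}\right)^{2}} \, dt = \frac{3 \pi}{a^{2}},$$
so $\int_{0}^{\infty} - \frac{6}{\left(a^{2} + t^{2}\right)^{2}} \, dt = - \frac{3 \pi}{2 a^{3}}$.

Repeating — each differentiation of $1/(t^2+a^2)^j$ produces $-2ja/(t^2+a^2)^{j+1}$ — and dividing through by $-2ja$ at each step yields, after $2$ differentiations in total,
$$\int_{0}^{\infty} - \frac{6}{\left(a^{2} + t^{2}\right)^{3}} \, dt = - \frac{9 \pi}{8 a^{5}}.$$

Setting $a = \frac{1}{2}$:
$$I = - 36 \pi.$$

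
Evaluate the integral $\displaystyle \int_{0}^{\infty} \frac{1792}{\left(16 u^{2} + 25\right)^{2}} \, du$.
$\frac{112 \pi}{125}$

Recall the elementary integral
$$J(a) = \int_{0}^{\infty} \frac{7}{a^{2} + u^{2}} \, du = \frac{7 \pi}{2 a}.$$

Differentiating under the integral sign with respect to $a$,
$$\frac{dJ}{da} = \int_{0}^{\infty} - \frac{14 a}{\left(a^{2} + u^{2}\right)^{2}} \, du = - \frac{7 \pi}{2 a^{2}},$$
so $\int_{0}^{\infty} \frac{7}{\left(a^{2} + u^{2}\right)^{2}} \, du = \frac{7 \pi}{4 a^{3}}$.

Setting $a = \frac{5}{4}$:
$$I = \frac{112 \pi}{125}.$$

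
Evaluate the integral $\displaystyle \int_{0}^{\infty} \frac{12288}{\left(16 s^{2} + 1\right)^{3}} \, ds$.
$576 \pi$

Recall the elementary integral
$$J(a) = \int_{0}^{\infty} \frac{3}{a^{2} + s^{2}} \, ds = \frac{3 \pi}{2 a}.$$

Differentiating under the integral sign with respect to $a$,
$$\frac{dJ}{da} = \int_{0}^{\infty} - \frac{6 a}{\left(a^{2} + s^{2}\right)^{2}} \, ds = - \frac{3 \pi}{2 a^{2}},$$
so $\int_{0}^{\infty} \frac{3}{\left(a^{2} + s^{2}\right)^{2}} \, ds = \frac{3 \pi}{4 a^{3}}$.

Repeating — each differentiation of $1/(s^2+a^2)^j$ produces $-2ja/(s^2+a^2)^{j+1}$ — and dividing through by $-2ja$ at each step yields, after $2$ differentiations in total,
$$\int_{0}^{\infty} \frac{3}{\left(a^{2} + s^{2}\right)^{3}} \, ds = \frac{9 \pi}{16 a^{5}}.$$

Setting $a = \frac{1}{4}$:
$$I = 576 \pi.$$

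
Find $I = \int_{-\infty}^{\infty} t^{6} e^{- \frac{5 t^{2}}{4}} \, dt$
$\frac{48 \sqrt{5} \sqrt{\pi}}{125}$

Consider the simpler parametrised integral
$$J(a) = \int_{-\infty}^{\infty} e^{- a t^{2}} \, dt = \frac{\sqrt{\pi}}{\sqrt{a}}.$$

Differentiating under the integral sign brings down a factor of $(-t^2)$:
$$\frac{dJ}{da} = \int_{-\infty}^{\infty} - t^{2} e^{- a t^{2}} \, dt = - \frac{\sqrt{\pi}}{2 a^{\frac{3}{2}}}.$$

Repeating $3$ times in total — each differentiation brings down another $(-t^2)$ — gives
$$\frac{d^{3}J}{da^{3}} = \int_{-\infty}^{\infty} - t^{6} e^{- a t^{2}} \, dt = - \frac{15 \sqrt{\pi}}{8 a^{\frac{7}{2}}},$$
and the integrand here is $(-1)^{3}$ times the target integrand, so $I = (-1)^{3}\,\frac{d^{3}J}{da^{3}} = \frac{15 \sqrt{\pi}}{8 a^{\frac{7}{2}}}$.

Setting $a = \frac{5}{4}$:
$$I = \frac{48 \sqrt{5} \sqrt{\pi}}{125}.$$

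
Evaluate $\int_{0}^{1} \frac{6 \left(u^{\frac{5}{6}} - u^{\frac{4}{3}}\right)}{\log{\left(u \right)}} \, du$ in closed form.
$\log{\left(\frac{1771561}{7529536} \right)}$

Consider the one-parameter family: let $I(a) = \int_{0}^{1} \frac{6 \left(- u^{\frac{4}{3}} + u^{a}\right)}{\log{\left(u \right)}} \, du$.

Since $\dfrac{\partial}{\partial a}\,u^{a} = u^{a} \ln u$, the $\ln u$ in the denominator cancels and
$$\frac{dI}{da} = \int_{0}^{1} 6 u^{a} \, du = 6 \left[\frac{u^{a+1}}{a+1}\right]_0^1 = \frac{6}{a + 1}.$$

Integrating with respect to $a$ gives $I(a) = \log{\left(\frac{729 \left(a + 1\right)^{6}}{117649} \right)} + C$.

At $a = \frac{4}{3}$ the integrand is identically $0$, so $I(\frac{4}{3}) = 0$. The closed form gives $0$, hence $C = 0$.

Setting $a = \frac{5}{6}$:
$$I = \log{\left(\frac{1771561}{7529536} \right)}.$$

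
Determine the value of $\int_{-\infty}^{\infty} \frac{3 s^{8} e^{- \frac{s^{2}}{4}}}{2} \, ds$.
$5040 \sqrt{\pi}$

Consider the simpler parametrised integral
$$J(a) = \int_{-\infty}^{\infty} \frac{3 e^{- a s^{2}}}{2} \, ds = \frac{3 \sqrt{\pi}}{2 \sqrt{a}}.$$

Differentiating under the integral sign brings down a factor of $(-s^2)$:
$$\frac{dJ}{da} = \int_{-\infty}^{\infty} - \frac{3 s^{2} e^{- a s^{2}}}{2} \, ds = - \frac{3 \sqrt{\pi}}{4 a^{\frac{3}{2}}}.$$

Repeating $4$ times in total — each differentiation brings down another $(-s^2)$ — gives
$$\frac{d^{4}J}{da^{4}} = \int_{-\infty}^{\infty} \frac{3 s^{8} e^{- a s^{2}}}{2} \, ds = \frac{315 \sqrt{\pi}}{32 a^{\frac{9}{2}}},$$
and the integrand here is exactly the target integrand, so $I = \frac{315 \sqrt{\pi}}{32 a^{\frac{9}{2}}}$.

Setting $a = \frac{1}{4}$:
$$I = 5040 \sqrt{\pi}.$$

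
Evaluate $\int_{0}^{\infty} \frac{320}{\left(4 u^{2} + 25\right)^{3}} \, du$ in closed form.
$\frac{6 \pi}{625}$

Start from the standard arctangent integral
$$J(a) = \int_{0}^{\infty} \frac{5}{a^{2} + u^{2}} \, du = \frac{5 \pi}{2 a}.$$

Differentiating under the integral sign with respect to $a$,
$$\frac{dJ}{da} = \int_{0}^{\infty} - \frac{10 a}{\left(a^{2} + u^{2}\right)^{2}} \, du = - \frac{5 \pi}{2 a^{2}},$$
so $\int_{0}^{\infty} \frac{5}{\left(a^{2} + u^{2}\right)^{2}} \, du = \frac{5 \pi}{4 a^{3}}$.

Repeating — each differentiation of $1/(u^2+a^2)^j$ produces $-2ja/(u^2+a^2)^{j+1}$ — and dividing through by $-2ja$ at each step yields, after $2$ differentiations in total,
$$\int_{0}^{\infty} \frac{5}{\left(a^{2} + u^{2}\right)^{3}} \, du = \frac{15 \pi}{16 a^{5}}.$$

Setting $a = \frac{5}{2}$:
$$I = \frac{6 \pi}{625}.$$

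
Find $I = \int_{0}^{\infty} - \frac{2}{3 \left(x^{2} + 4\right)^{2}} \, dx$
$- \frac{\pi}{48}$

Recall the elementary integral
$$J(a) = \int_{0}^{\infty} - \frac{2}{3 \left(a^{2} + x^{2}\right)} \, dx = - \frac{\pi}{3 a}.$$

Differentiating under the integral sign with respect to $a$,
$$\frac{dJ}{da} = \int_{0}^{\infty} \frac{4 a}{3 \left(a^{2} + x^{2}\right)^{2}} \, dx = \frac{\pi}{3 a^{2}},$$
so $\int_{0}^{\infty} - \frac{2}{3 \left(a^{2} + x^{2}\right)^{2}} \, dx = - \frac{\pi}{6 a^{3}}$.

Setting $a = 2$:
$$I = - \frac{\pi}{48}.$$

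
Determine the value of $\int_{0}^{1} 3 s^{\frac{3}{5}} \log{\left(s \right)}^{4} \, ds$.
$\frac{28125}{4096}$

Begin with the known integral
$$J(a) = \int_{0}^{1} 3 s^{a} \, ds = \frac{3}{a + 1}.$$

Differentiating under the integral sign brings down a factor of $\ln s$:
$$\frac{dJ}{da} = \int_{0}^{1} 3 s^{a} \log{\left(s \right)} \, ds = - \frac{3}{\left(a + 1\right)^{2}}.$$

Repeating $4$ times in total — each differentiation brings down another $\ln s$ — gives
$$\frac{d^{4}J}{da^{4}} = \int_{0}^{1} 3 s^{a} \log{\left(s \right)}^{4} \, ds = \frac{72}{\left(a + 1\right)^{5}},$$
and the integrand here is exactly the target integrand, so $I = \frac{72}{\left(a + 1\right)^{5}}$.

Setting $a = \frac{3}{5}$:
$$I = \frac{28125}{4096}.$$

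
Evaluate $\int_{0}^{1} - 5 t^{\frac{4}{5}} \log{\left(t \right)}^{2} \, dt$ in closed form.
$- \frac{1250}{729}$

Consider the simpler parametrised integral
$$J(a) = \int_{0}^{1} - 5 t^{a} \, dt = - \frac{5}{a + 1}.$$

Differentiating under the integral sign brings down a factor of $\ln t$:
$$\frac{dJ}{da} = \int_{0}^{1} - 5 t^{a} \log{\left(t \right)} \, dt = \frac{5}{\left(a + 1\right)^{2}}.$$

Repeating twice in total — each differentiation brings down another $\ln t$ — gives
$$\frac{d^{2}J}{da^{2}} = \int_{0}^{1} - 5 t^{a} \log{\left(t \right)}^{2} \, dt = - \frac{10}{\left(a + 1\right)^{3}},$$
and the integrand here is exactly the target integrand, so $I = - \frac{10}{\left(a + 1\right)^{3}}$.

Setting $a = \frac{4}{5}$:
$$I = - \frac{1250}{729}.$$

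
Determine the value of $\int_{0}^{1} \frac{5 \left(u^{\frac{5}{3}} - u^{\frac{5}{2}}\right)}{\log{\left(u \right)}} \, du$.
$- \log{\left(\frac{4084101}{1048576} \right)}$

Introduce a parameter $a$ in the exponent: let $I(a) = \int_{0}^{1} \frac{5 \left(u^{\frac{5}{3}} - u^{a}\right)}{\log{\left(u \right)}} \, du$.

Since $\dfrac{\partial}{\partial a}\,u^{a} = u^{a} \ln u$, the $\ln u$ in the denominator cancels and
$$\frac{dI}{da} = \int_{0}^{1} -5 u^{a} \, du = -5 \left[\frac{u^{a+1}}{a+1}\right]_0^1 = - \frac{5}{a + 1}.$$

Integrating with respect to $a$ gives $I(a) = - \log{\left(\frac{243 \left(a + 1\right)^{5}}{32768} \right)} + C$.

At $a = \frac{5}{3}$ the integrand is identically $0$, so $I(\frac{5}{3}) = 0$. The closed form gives $0$, hence $C = 0$.

Setting $a = \frac{5}{2}$:
$$I = - \log{\left(\frac{4084101}{1048576} \right)}.$$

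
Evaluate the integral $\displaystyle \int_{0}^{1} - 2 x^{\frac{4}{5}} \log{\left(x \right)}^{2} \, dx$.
$- \frac{500}{729}$

Consider the simpler parametrised integral
$$J(a) = \int_{0}^{1} - 2 x^{a} \, dx = - \frac{2}{a + 1}.$$

Differentiating under the integral sign brings down a factor of $\ln x$:
$$\frac{dJ}{da} = \int_{0}^{1} - 2 x^{a} \log{\left(x \right)} \, dx = \frac{2}{\left(a + 1\right)^{2}}.$$

Repeating twice in total — each differentiation brings down another $\ln x$ — gives
$$\frac{d^{2}J}{da^{2}} = \int_{0}^{1} - 2 x^{a} \log{\left(x \right)}^{2} \, dx = - \frac{4}{\left(a + 1\right)^{3}},$$
and the integrand here is exactly the target integrand, so $I = - \frac{4}{\left(a + 1\right)^{3}}$.

Setting $a = \frac{4}{5}$:
$$I = - \frac{500}{729}.$$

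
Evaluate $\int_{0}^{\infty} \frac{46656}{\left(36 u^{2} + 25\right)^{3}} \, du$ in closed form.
$\frac{1458 \pi}{3125}$

Recall the elementary integral
$$J(a) = \int_{0}^{\infty} \frac{1}{a^{2} + u^{2}} \, du = \frac{\pi}{2 a}.$$

Differentiating under the integral sign with respect to $a$,
$$\frac{dJ}{da} = \int_{0}^{\infty} - \frac{2 a}{\left(a^{2} + u^{2}\right)^{2}} \, du = - \frac{\pi}{2 a^{2}},$$
so $\int_{0}^{\infty} \frac{1}{\left(a^{2} + u^{2}\right)^{2}} \, du = \frac{\pi}{4 a^{3}}$.

Repeating — each differentiation of $1/(u^2+a^2)^j$ produces $-2ja/(u^2+a^2)^{j+1}$ — and dividing through by $-2ja$ at each step yields, after $2$ differentiations in total,
$$\int_{0}^{\infty} \frac{1}{\left(a^{2} + u^{2}\right)^{3}} \, du = \frac{3 \pi}{16 a^{5}}.$$

Setting $a = \frac{5}{6}$:
$$I = \frac{1458 \pi}{3125}.$$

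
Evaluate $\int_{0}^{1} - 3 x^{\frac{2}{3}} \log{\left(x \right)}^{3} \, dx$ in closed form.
$\frac{1458}{625}$

Consider the simpler parametrised integral
$$J(a) = \int_{0}^{1} - 3 x^{a} \, dx = - \frac{3}{a + 1}.$$

Differentiating under the integral sign brings down a factor of $\ln x$:
$$\frac{dJ}{da} = \int_{0}^{1} - 3 x^{a} \log{\left(x \right)} \, dx = \frac{3}{\left(a + 1\right)^{2}}.$$

Repeating $3$ times in total — each differentiation brings down another $\ln x$ — gives
$$\frac{d^{3}J}{da^{3}} = \int_{0}^{1} - 3 x^{a} \log{\left(x \right)}^{3} \, dx = \frac{18}{\left(a + 1\right)^{4}},$$
and the integrand here is exactly the target integrand, so $I = \frac{18}{\left(a + 1\right)^{4}}$.

Setting $a = \frac{2}{3}$:
$$I = \frac{1458}{625}.$$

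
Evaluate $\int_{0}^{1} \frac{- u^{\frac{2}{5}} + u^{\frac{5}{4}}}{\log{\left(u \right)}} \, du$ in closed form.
$\log{\left(\frac{45}{28} \right)}$

Introduce a parameter $a$ in the exponent: let $I(a) = \int_{0}^{1} \frac{- u^{\frac{2}{5}} + u^{a}}{\log{\left(u \right)}} \, du$.

Since $\dfrac{\partial}{\partial a}\,u^{a} = u^{a} \ln u$, the $\ln u$ in the denominator cancels and
$$\frac{dI}{da} = \int_{0}^{1} u^{a} \, du = \left[\frac{u^{a+1}}{a+1}\right]_0^1 = \frac{1}{a + 1}.$$

Integrating with respect to $a$ gives $I(a) = \log{\left(\frac{5 a}{7} + \frac{5}{7} \right)} + C$.

At $a = \frac{2}{5}$ the integrand is identically $0$, so $I(\frac{2}{5}) = 0$. The closed form gives $0$, hence $C = 0$.

Setting $a = \frac{5}{4}$:
$$I = \log{\left(\frac{45}{28} \right)}.$$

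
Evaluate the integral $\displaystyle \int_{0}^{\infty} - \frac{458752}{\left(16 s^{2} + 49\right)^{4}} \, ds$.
$- \frac{2560 \pi}{117649}$

Recall the elementary integral
$$J(a) = \int_{0}^{\infty} - \frac{7}{a^{2} + s^{2}} \, ds = - \frac{7 \pi}{2 a}.$$

Differentiating under the integral sign with respect to $a$,
$$\frac{dJ}{da} = \int_{0}^{\infty} \frac{14 a}{\left(a^{2} + s^{2}\right)^{2}} \, ds = \frac{7 \pi}{2 a^{2}},$$
so $\int_{0}^{\infty} - \frac{7}{\left(a^{2} + s^{2}\right)^{2}} \, ds = - \frac{7 \pi}{4 a^{3}}$.

Repeating — each differentiation of $1/(s^2+a^2)^j$ produces $-2ja/(s^2+a^2)^{j+1}$ — and dividing through by $-2ja$ at each step yields, after $3$ differentiations in total,
$$\int_{0}^{\infty} - \frac{7}{\left(a^{2} + s^{2}\right)^{4}} \, ds = - \frac{35 \pi}{32 a^{7}}.$$

Setting $a = \frac{7}{4}$:
$$I = - \frac{2560 \pi}{117649}.$$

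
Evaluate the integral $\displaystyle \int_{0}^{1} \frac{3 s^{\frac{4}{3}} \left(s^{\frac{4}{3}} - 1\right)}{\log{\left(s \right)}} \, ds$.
$- \log{\left(\frac{343}{1331} \right)}$

Introduce a parameter $a$ in the exponent: let $I(a) = \int_{0}^{1} \frac{3 \left(s^{\frac{8}{3}} - s^{a}\right)}{\log{\left(s \right)}} \, ds$.

Since $\dfrac{\partial}{\partial a}\,s^{a} = s^{a} \ln s$, the $\ln s$ in the denominator cancels and
$$\frac{dI}{da} = \int_{0}^{1} -3 s^{a} \, ds = -3 \left[\frac{s^{a+1}}{a+1}\right]_0^1 = - \frac{3}{a + 1}.$$

Integrating with respect to $a$ gives $I(a) = - \log{\left(\frac{27 \left(a + 1\right)^{3}}{1331} \right)} + C$.

At $a = \frac{8}{3}$ the integrand is identically $0$, so $I(\frac{8}{3}) = 0$. The closed form gives $0$, hence $C = 0$.

Setting $a = \frac{4}{3}$:
$$I = - \log{\left(\frac{343}{1331} \right)}.$$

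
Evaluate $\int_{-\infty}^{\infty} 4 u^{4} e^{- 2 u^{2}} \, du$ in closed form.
$\frac{3 \sqrt{2} \sqrt{\pi}}{8}$

Consider the simpler parametrised integral
$$J(a) = \int_{-\infty}^{\infty} 4 e^{- a u^{2}} \, du = \frac{4 \sqrt{\pi}}{\sqrt{a}}.$$

Differentiating under the integral sign brings down a factor of $(-u^2)$:
$$\frac{dJ}{da} = \int_{-\infty}^{\infty} - 4 u^{2} e^{- a u^{2}} \, du = - \frac{2 \sqrt{\pi}}{a^{\frac{3}{2}}}.$$

Repeating twice in total — each differentiation brings down another $(-u^2)$ — gives
$$\frac{d^{2}J}{da^{2}} = \int_{-\infty}^{\infty} 4 u^{4} e^{- a u^{2}} \, du = \frac{3 \sqrt{\pi}}{a^{\frac{5}{2}}},$$
and the integrand here is exactly the target integrand, so $I = \frac{3 \sqrt{\pi}}{a^{\frac{5}{2}}}$.

Setting $a = 2$:
$$I = \frac{3 \sqrt{2} \sqrt{\pi}}{8}.$$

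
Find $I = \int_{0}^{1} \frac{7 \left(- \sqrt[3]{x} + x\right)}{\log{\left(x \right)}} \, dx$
$\log{\left(\frac{2187}{128} \right)}$

Introduce a parameter $a$ in the exponent: let $I(a) = \int_{0}^{1} \frac{7 \left(x - x^{a}\right)}{\log{\left(x \right)}} \, dx$.

Since $\dfrac{\partial}{\partial a}\,x^{a} = x^{a} \ln x$, the $\ln x$ in the denominator cancels and
$$\frac{dI}{da} = \int_{0}^{1} -7 x^{a} \, dx = -7 \left[\frac{x^{a+1}}{a+1}\right]_0^1 = - \frac{7}{a + 1}.$$

Integrating with respect to $a$ gives $I(a) = \log{\left(\frac{128}{\left(a + 1\right)^{7}} \right)} + C$.

At $a = 1$ the integrand is identically $0$, so $I(1) = 0$. The closed form gives $0$, hence $C = 0$.

Setting $a = \frac{1}{3}$:
$$I = \log{\left(\frac{2187}{128} \right)}.$$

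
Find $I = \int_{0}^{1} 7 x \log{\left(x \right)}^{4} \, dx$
$\frac{21}{4}$

Start from the elementary integral
$$J(a) = \int_{0}^{1} 7 x^{a} \, dx = \frac{7}{a + 1}.$$

Differentiating under the integral sign brings down a factor of $\ln x$:
$$\frac{dJ}{da} = \int_{0}^{1} 7 x^{a} \log{\left(x \right)} \, dx = - \frac{7}{\left(a + 1\right)^{2}}.$$

Repeating $4$ times in total — each differentiation brings down another $\ln x$ — gives
$$\frac{d^{4}J}{da^{4}} = \int_{0}^{1} 7 x^{a} \log{\left(x \right)}^{4} \, dx = \frac{168}{\left(a + 1\right)^{5}},$$
and the integrand here is exactly the target integrand, so $I = \frac{168}{\left(a + 1\right)^{5}}$.

Setting $a = 1$:
$$I = \frac{21}{4}.$$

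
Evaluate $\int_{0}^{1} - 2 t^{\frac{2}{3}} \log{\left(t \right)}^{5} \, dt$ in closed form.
$\frac{34992}{3125}$

Start from the elementary integral
$$J(a) = \int_{0}^{1} - 2 t^{a} \, dt = - \frac{2}{a + 1}.$$

Differentiating under the integral sign brings down a factor of $\ln t$:
$$\frac{dJ}{da} = \int_{0}^{1} - 2 t^{a} \log{\left(t \right)} \, dt = \frac{2}{\left(a + 1\right)^{2}}.$$

Repeating $5$ times in total — each differentiation brings down another $\ln t$ — gives
$$\frac{d^{5}J}{da^{5}} = \int_{0}^{1} - 2 t^{a} \log{\left(t \right)}^{5} \, dt = \frac{240}{\left(a + 1\right)^{6}},$$
and the integrand here is exactly the target integrand, so $I = \frac{240}{\left(a + 1\right)^{6}}$.

Setting $a = \frac{2}{3}$:
$$I = \frac{34992}{3125}.$$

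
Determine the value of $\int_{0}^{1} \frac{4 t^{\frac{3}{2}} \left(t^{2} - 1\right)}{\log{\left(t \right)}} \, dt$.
$\log{\left(\frac{6561}{625} \right)}$

Replace the exponent $\frac{7}{2}$ by a parameter $a$: let $I(a) = \int_{0}^{1} \frac{4 \left(- t^{\frac{3}{2}} + t^{a}\right)}{\log{\left(t \right)}} \, dt$.

Since $\dfrac{\partial}{\partial a}\,t^{a} = t^{a} \ln t$, the $\ln t$ in the denominator cancels and
$$\frac{dI}{da} = \int_{0}^{1} 4 t^{a} \, dt = 4 \left[\frac{t^{a+1}}{a+1}\right]_0^1 = \frac{4}{a + 1}.$$

Integrating with respect to $a$ gives $I(a) = \log{\left(\frac{16 \left(a + 1\right)^{4}}{625} \right)} + C$.

At $a = \frac{3}{2}$ the integrand is identically $0$, so $I(\frac{3}{2}) = 0$. The closed form gives $0$, hence $C = 0$.

Setting $a = \frac{7}{2}$:
$$I = \log{\left(\frac{6561}{625} \right)}.$$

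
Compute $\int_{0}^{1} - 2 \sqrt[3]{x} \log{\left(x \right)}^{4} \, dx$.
$- \frac{729}{64}$

Start from the elementary integral
$$J(a) = \int_{0}^{1} - 2 x^{a} \, dx = - \frac{2}{a + 1}.$$

Differentiating under the integral sign brings down a factor of $\ln x$:
$$\frac{dJ}{da} = \int_{0}^{1} - 2 x^{a} \log{\left(x \right)} \, dx = \frac{2}{\left(a + 1\right)^{2}}.$$

Repeating $4$ times in total — each differentiation brings down another $\ln x$ — gives
$$\frac{d^{4}J}{da^{4}} = \int_{0}^{1} - 2 x^{a} \log{\left(x \right)}^{4} \, dx = - \frac{48}{\left(a + 1\right)^{5}},$$
and the integrand here is exactly the target integrand, so $I = - \frac{48}{\left(a + 1\right)^{5}}$.

Setting $a = \frac{1}{3}$:
$$I = - \frac{729}{64}.$$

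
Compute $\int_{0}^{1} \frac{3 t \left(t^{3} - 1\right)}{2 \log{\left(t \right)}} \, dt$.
$\log{\left(\frac{5 \sqrt{10}}{4} \right)}$

Introduce a parameter $a$ in the exponent: let $I(a) = \int_{0}^{1} \frac{3 \left(t^{4} - t^{a}\right)}{2 \log{\left(t \right)}} \, dt$.

Since $\dfrac{\partial}{\partial a}\,t^{a} = t^{a} \ln t$, the $\ln t$ in the denominator cancels and
$$\frac{dI}{da} = \int_{0}^{1} - \frac{3}{2} t^{a} \, dt = - \frac{3}{2} \left[\frac{t^{a+1}}{a+1}\right]_0^1 = - \frac{3}{2 a + 2}.$$

Integrating with respect to $a$ gives $I(a) = - \frac{3 \log{\left(a + 1 \right)}}{2} + \frac{3 \log{\left(5 \right)}}{2} + C$.

At $a = 4$ the integrand is identically $0$, so $I(4) = 0$. The closed form gives $0$, hence $C = 0$.

Setting $a = 1$:
$$I = \log{\left(\frac{5 \sqrt{10}}{4} \right)}.$$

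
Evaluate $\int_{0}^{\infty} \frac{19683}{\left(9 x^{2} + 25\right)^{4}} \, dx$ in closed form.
$\frac{6561 \pi}{500000}$

Begin with the known result
$$J(a) = \int_{0}^{\infty} \frac{3}{a^{2} + x^{2}} \, dx = \frac{3 \pi}{2 a}.$$

Differentiating under the integral sign with respect to $a$,
$$\frac{dJ}{da} = \int_{0}^{\infty} - \frac{6 a}{\left(a^{2} + x^{2}\right)^{2}} \, dx = - \frac{3 \pi}{2 a^{2}},$$
so $\int_{0}^{\infty} \frac{3}{\left(a^{2} + x^{2}\right)^{2}} \, dx = \frac{3 \pi}{4 a^{3}}$.

Repeating — each differentiation of $1/(x^2+a^2)^j$ produces $-2ja/(x^2+a^2)^{j+1}$ — and dividing through by $-2ja$ at each step yields, after $3$ differentiations in total,
$$\int_{0}^{\infty} \frac{3}{\left(a^{2} + x^{2}\right)^{4}} \, dx = \frac{15 \pi}{32 a^{7}}.$$

Setting $a = \frac{5}{3}$:
$$I = \frac{6561 \pi}{500000}.$$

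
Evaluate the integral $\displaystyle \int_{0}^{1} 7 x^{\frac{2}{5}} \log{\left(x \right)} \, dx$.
$- \frac{25}{7}$

Begin with the known integral
$$J(a) = \int_{0}^{1} 7 x^{a} \, dx = \frac{7}{a + 1}.$$

Differentiating under the integral sign brings down a factor of $\ln x$:
$$\frac{dJ}{da} = \int_{0}^{1} 7 x^{a} \log{\left(x \right)} \, dx = - \frac{7}{\left(a + 1\right)^{2}}.$$

The integral on the left is $I$, so $I = - \frac{7}{\left(a + 1\right)^{2}}$.

Setting $a = \frac{2}{5}$:
$$I = - \frac{25}{7}.$$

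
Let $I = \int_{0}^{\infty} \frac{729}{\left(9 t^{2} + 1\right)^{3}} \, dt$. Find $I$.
$\frac{729 \pi}{16}$

Begin with the known result
$$J(a) = \int_{0}^{\infty} \frac{1}{a^{2} + t^{2}} \, dt = \frac{\pi}{2 a}.$$

Differentiating under the integral sign with respect to $a$,
$$\frac{dJ}{da} = \int_{0}^{\infty} - \frac{2 a}{\left(a^{2} + t^{2}\right)^{2}} \, dt = - \frac{\pi}{2 a^{2}},$$
so $\int_{0}^{\infty} \frac{1}{\left(a^{2} + t^{2}\right)^{2}} \, dt = \frac{\pi}{4 a^{3}}$.

Repeating — each differentiation of $1/(t^2+a^2)^j$ produces $-2ja/(t^2+a^2)^{j+1}$ — and dividing through by $-2ja$ at each step yields, after $2$ differentiations in total,
$$\int_{0}^{\infty} \frac{1}{\left(a^{2} + t^{2}\right)^{3}} \, dt = \frac{3 \pi}{16 a^{5}}.$$

Setting $a = \frac{1}{3}$:
$$I = \frac{729 \pi}{16}.$$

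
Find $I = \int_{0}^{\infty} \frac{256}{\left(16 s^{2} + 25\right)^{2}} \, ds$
$\frac{16 \pi}{125}$

Recall the elementary integral
$$J(a) = \int_{0}^{\infty} \frac{1}{a^{2} + s^{2}} \, ds = \frac{\pi}{2 a}.$$

Differentiating under the integral sign with respect to $a$,
$$\frac{dJ}{da} = \int_{0}^{\infty} - \frac{2 a}{\left(a^{2} + s^{2}\right)^{2}} \, ds = - \frac{\pi}{2 a^{2}},$$
so $\int_{0}^{\infty} \frac{1}{\left(a^{2} + s^{2}\right)^{2}} \, ds = \frac{\pi}{4 a^{3}}$.

Setting $a = \frac{5}{4}$:
$$I = \frac{16 \pi}{125}.$$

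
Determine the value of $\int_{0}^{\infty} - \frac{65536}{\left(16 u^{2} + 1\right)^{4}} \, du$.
$- 2560 \pi$

Start from the standard arctangent integral
$$J(a) = \int_{0}^{\infty} - \frac{1}{a^{2} + u^{2}} \, du = - \frac{\pi}{2 a}.$$

Differentiating under the integral sign with respect to $a$,
$$\frac{dJ}{da} = \int_{0}^{\infty} \frac{2 a}{\left(a^{2} + u^{2}\right)^{2}} \, du = \frac{\pi}{2 a^{2}},$$
so $\int_{0}^{\infty} - \frac{1}{\left(a^{2} + u^{2}\right)^{2}} \, du = - \frac{\pi}{4 a^{3}}$.

Repeating — each differentiation of $1/(u^2+a^2)^j$ produces $-2ja/(u^2+a^2)^{j+1}$ — and dividing through by $-2ja$ at each step yields, after $3$ differentiations in total,
$$\int_{0}^{\infty} - \frac{1}{\left(a^{2} + u^{2}\right)^{4}} \, du = - \frac{5 \pi}{32 a^{7}}.$$

Setting $a = \frac{1}{4}$:
$$I = - 2560 \pi.$$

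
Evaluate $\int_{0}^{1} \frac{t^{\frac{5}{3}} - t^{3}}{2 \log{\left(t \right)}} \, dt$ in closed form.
$- \frac{\log{\left(6 \right)}}{2} + \log{\left(2 \right)}$

Introduce a parameter $a$ in the exponent: let $I(a) = \int_{0}^{1} \frac{t^{\frac{5}{3}} - t^{a}}{2 \log{\left(t \right)}} \, dt$.

Since $\dfrac{\partial}{\partial a}\,t^{a} = t^{a} \ln t$, the $\ln t$ in the denominator cancels and
$$\frac{dI}{da} = \int_{0}^{1} - \frac{1}{2} t^{a} \, dt = - \frac{1}{2} \left[\frac{t^{a+1}}{a+1}\right]_0^1 = - \frac{1}{2 a + 2}.$$

Integrating with respect to $a$ gives $I(a) = - \log{\left(\frac{\sqrt{6} \sqrt{a + 1}}{4} \right)} + C$.

At $a = \frac{5}{3}$ the integrand is identically $0$, so $I(\frac{5}{3}) = 0$. The closed form gives $0$, hence $C = 0$.

Setting $a = 3$:
$$I = - \frac{\log{\left(6 \right)}}{2} + \log{\left(2 \right)}.$$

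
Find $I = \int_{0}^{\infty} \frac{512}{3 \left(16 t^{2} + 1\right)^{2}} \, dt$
$\frac{32 \pi}{3}$

Begin with the known result
$$J(a) = \int_{0}^{\infty} \frac{2}{3 \left(a^{2} + t^{2}\right)} \, dt = \frac{\pi}{3 a}.$$

Differentiating under the integral sign with respect to $a$,
$$\frac{dJ}{da} = \int_{0}^{\infty} - \frac{4 a}{3 \left(a^{2} + t^{2}\right)^{2}} \, dt = - \frac{\pi}{3 a^{2}},$$
so $\int_{0}^{\infty} \frac{2}{3 \left(a^{2} + t^{2}\right)^{2}} \, dt = \frac{\pi}{6 a^{3}}$.

Setting $a = \frac{1}{4}$:
$$I = \frac{32 \pi}{3}.$$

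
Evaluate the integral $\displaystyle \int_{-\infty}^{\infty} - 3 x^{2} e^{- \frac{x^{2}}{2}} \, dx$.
$- 3 \sqrt{2} \sqrt{\pi}$

Begin with the known integral
$$J(a) = \int_{-\infty}^{\infty} - 3 e^{- a x^{2}} \, dx = - \frac{3 \sqrt{\pi}}{\sqrt{a}}.$$

Differentiating under the integral sign brings down a factor of $(-x^2)$:
$$\frac{dJ}{da} = \int_{-\infty}^{\infty} 3 x^{2} e^{- a x^{2}} \, dx = \frac{3 \sqrt{\pi}}{2 a^{\frac{3}{2}}}.$$

The integral on the left is $-I$, so $I = - \frac{3 \sqrt{\pi}}{2 a^{\frac{3}{2}}}$.

Setting $a = \frac{1}{2}$:
$$I = - 3 \sqrt{2} \sqrt{\pi}.$$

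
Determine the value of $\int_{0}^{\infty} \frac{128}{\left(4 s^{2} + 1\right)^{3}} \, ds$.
$12 \pi$

Begin with the known result
$$J(a) = \int_{0}^{\infty} \frac{2}{a^{2} + s^{2}} \, ds = \frac{\pi}{a}.$$

Differentiating under the integral sign with respect to $a$,
$$\frac{dJ}{da} = \int_{0}^{\infty} - \frac{4 a}{\left(a^{2} + s^{2}\right)^{2}} \, ds = - \frac{\pi}{a^{2}},$$
so $\int_{0}^{\infty} \frac{2}{\left(a^{2} + s^{2}\right)^{2}} \, ds = \frac{\pi}{2 a^{3}}$.

Repeating — each differentiation of $1/(s^2+a^2)^j$ produces $-2ja/(s^2+a^2)^{j+1}$ — and dividing through by $-2ja$ at each step yields, after $2$ differentiations in total,
$$\int_{0}^{\infty} \frac{2}{\left(a^{2} + s^{2}\right)^{3}} \, ds = \frac{3 \pi}{8 a^{5}}.$$

Setting $a = \frac{1}{2}$:
$$I = 12 \pi.$$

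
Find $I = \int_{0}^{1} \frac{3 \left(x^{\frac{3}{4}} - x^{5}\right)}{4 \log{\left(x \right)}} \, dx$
$\log{\left(\frac{\sqrt[4]{24} \cdot 7^{\frac{3}{4}}}{24} \right)}$

Introduce a parameter $a$ in the exponent: let $I(a) = \int_{0}^{1} \frac{3 \left(- x^{5} + x^{a}\right)}{4 \log{\left(x \right)}} \, dx$.

Since $\dfrac{\partial}{\partial a}\,x^{a} = x^{a} \ln x$, the $\ln x$ in the denominator cancels and
$$\frac{dI}{da} = \int_{0}^{1} \frac{3}{4} x^{a} \, dx = \frac{3}{4} \left[\frac{x^{a+1}}{a+1}\right]_0^1 = \frac{3}{4 \left(a + 1\right)}.$$

Integrating with respect to $a$ gives $I(a) = \frac{3 \log{\left(a + 1 \right)}}{4} - \frac{3 \log{\left(6 \right)}}{4} + C$.

At $a = 5$ the integrand is identically $0$, so $I(5) = 0$. The closed form gives $0$, hence $C = 0$.

Setting $a = \frac{3}{4}$:
$$I = \log{\left(\frac{\sqrt[4]{24} \cdot 7^{\frac{3}{4}}}{24} \right)}.$$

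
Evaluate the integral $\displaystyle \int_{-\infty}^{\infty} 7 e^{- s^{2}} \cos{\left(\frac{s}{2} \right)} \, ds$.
$\frac{7 \sqrt{\pi}}{e^{\frac{1}{16}}}$

Define $I(b) = \int_{-\infty}^{\infty} 7 e^{- s^{2}} \cos{\left(b s \right)} \, ds$.

Differentiating under the integral sign,
$$I'(b) = \int_{-\infty}^{\infty} - 7 s e^{- s^{2}} \sin{\left(b s \right)} \, ds.$$

Integrate $\int_{-\infty}^{\infty} s \sin(b s)\, e^{- s^{2}}\, ds$ by parts with $u = \sin(b s)$ and $dv = s\, e^{- s^{2}}\, ds$, giving $v = - \frac{e^{- s^{2}}}{2}$. The boundary term vanishes and
$$\int_{-\infty}^{\infty} s \sin(b s)\, e^{- s^{2}}\, ds = \frac{b}{2} \int_{-\infty}^{\infty} \cos(b s)\, e^{- s^{2}}\, ds,$$
so $I'(b) = - \frac{b}{2}\, I(b)$.

This is a separable first-order ODE; solving with the initial condition $I(0) = \int_{-\infty}^{\infty} 7 e^{- s^{2}}\,ds = 7 \sqrt{\pi}$ gives
$$I(b) = 7 \sqrt{\pi} e^{- \frac{b^{2}}{4}}.$$

Setting $b = \frac{1}{2}$:
$$I = \frac{7 \sqrt{\pi}}{e^{\frac{1}{16}}}.$$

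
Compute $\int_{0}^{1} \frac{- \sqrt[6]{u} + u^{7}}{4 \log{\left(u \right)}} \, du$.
$- \frac{\log{\left(7 \right)}}{4} + \frac{\log{\left(3 \right)}}{4} + \log{\left(2 \right)}$

Introduce a parameter $a$ in the exponent: let $I(a) = \int_{0}^{1} \frac{u^{7} - u^{a}}{4 \log{\left(u \right)}} \, du$.

Since $\dfrac{\partial}{\partial a}\,u^{a} = u^{a} \ln u$, the $\ln u$ in the denominator cancels and
$$\frac{dI}{da} = \int_{0}^{1} - \frac{1}{4} u^{a} \, du = - \frac{1}{4} \left[\frac{u^{a+1}}{a+1}\right]_0^1 = - \frac{1}{4 a + 4}.$$

Integrating with respect to $a$ gives $I(a) = - \frac{\log{\left(a + 1 \right)}}{4} + \frac{3 \log{\left(2 \right)}}{4} + C$.

At $a = 7$ the integrand is identically $0$, so $I(7) = 0$. The closed form gives $0$, hence $C = 0$.

Setting $a = \frac{1}{6}$:
$$I = - \frac{\log{\left(7 \right)}}{4} + \frac{\log{\left(3 \right)}}{4} + \log{\left(2 \right)}.$$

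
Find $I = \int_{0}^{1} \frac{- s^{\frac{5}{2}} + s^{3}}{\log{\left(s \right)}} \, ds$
$\log{\left(\frac{8}{7} \right)}$

Introduce a parameter $a$ in the exponent: let $I(a) = \int_{0}^{1} \frac{- s^{\frac{5}{2}} + s^{a}}{\log{\left(s \right)}} \, ds$.

Since $\dfrac{\partial}{\partial a}\,s^{a} = s^{a} \ln s$, the $\ln s$ in the denominator cancels and
$$\frac{dI}{da} = \int_{0}^{1} s^{a} \, ds = \left[\frac{s^{a+1}}{a+1}\right]_0^1 = \frac{1}{a + 1}.$$

Integrating with respect to $a$ gives $I(a) = \log{\left(\frac{2 a}{7} + \frac{2}{7} \right)} + C$.

At $a = \frac{5}{2}$ the integrand is identically $0$, so $I(\frac{5}{2}) = 0$. The closed form gives $0$, hence $C = 0$.

Setting $a = 3$:
$$I = \log{\left(\frac{8}{7} \right)}.$$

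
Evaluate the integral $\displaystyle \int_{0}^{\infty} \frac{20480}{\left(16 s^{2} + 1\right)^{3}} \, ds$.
$960 \pi$

Start from the standard arctangent integral
$$J(a) = \int_{0}^{\infty} \frac{5}{a^{2} + s^{2}} \, ds = \frac{5 \pi}{2 a}.$$

Differentiating under the integral sign with respect to $a$,
$$\frac{dJ}{da} = \int_{0}^{\infty} - \frac{10 a}{\left(a^{2} + s^{2}\right)^{2}} \, ds = - \frac{5 \pi}{2 a^{2}},$$
so $\int_{0}^{\infty} \frac{5}{\left(a^{2} + s^{2}\right)^{2}} \, ds = \frac{5 \pi}{4 a^{3}}$.

Repeating — each differentiation of $1/(s^2+a^2)^j$ produces $-2ja/(s^2+a^2)^{j+1}$ — and dividing through by $-2ja$ at each step yields, after $2$ differentiations in total,
$$\int_{0}^{\infty} \frac{5}{\left(a^{2} + s^{2}\right)^{3}} \, ds = \frac{15 \pi}{16 a^{5}}.$$

Setting $a = \frac{1}{4}$:
$$I = 960 \pi.$$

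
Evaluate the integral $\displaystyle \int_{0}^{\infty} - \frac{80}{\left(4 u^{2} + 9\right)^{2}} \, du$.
$- \frac{10 \pi}{27}$

Begin with the known result
$$J(a) = \int_{0}^{\infty} - \frac{5}{a^{2} + u^{2}} \, du = - \frac{5 \pi}{2 a}.$$

Differentiating under the integral sign with respect to $a$,
$$\frac{dJ}{da} = \int_{0}^{\infty} \frac{10 a}{\left(a^{2} + u^{2}\right)^{2}} \, du = \frac{5 \pi}{2 a^{2}},$$
so $\int_{0}^{\infty} - \frac{5}{\left(a^{2} + u^{2}\right)^{2}} \, du = - \frac{5 \pi}{4 a^{3}}$.

Setting $a = \frac{3}{2}$:
$$I = - \frac{10 \pi}{27}.$$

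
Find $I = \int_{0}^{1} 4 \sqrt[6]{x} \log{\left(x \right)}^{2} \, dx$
$\frac{1728}{343}$

Start from the elementary integral
$$J(a) = \int_{0}^{1} 4 x^{a} \, dx = \frac{4}{a + 1}.$$

Differentiating under the integral sign brings down a factor of $\ln x$:
$$\frac{dJ}{da} = \int_{0}^{1} 4 x^{a} \log{\left(x \right)} \, dx = - \frac{4}{\left(a + 1\right)^{2}}.$$

Repeating twice in total — each differentiation brings down another $\ln x$ — gives
$$\frac{d^{2}J}{da^{2}} = \int_{0}^{1} 4 x^{a} \log{\left(x \right)}^{2} \, dx = \frac{8}{\left(a + 1\right)^{3}},$$
and the integrand here is exactly the target integrand, so $I = \frac{8}{\left(a + 1\right)^{3}}$.

Setting $a = \frac{1}{6}$:
$$I = \frac{1728}{343}.$$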